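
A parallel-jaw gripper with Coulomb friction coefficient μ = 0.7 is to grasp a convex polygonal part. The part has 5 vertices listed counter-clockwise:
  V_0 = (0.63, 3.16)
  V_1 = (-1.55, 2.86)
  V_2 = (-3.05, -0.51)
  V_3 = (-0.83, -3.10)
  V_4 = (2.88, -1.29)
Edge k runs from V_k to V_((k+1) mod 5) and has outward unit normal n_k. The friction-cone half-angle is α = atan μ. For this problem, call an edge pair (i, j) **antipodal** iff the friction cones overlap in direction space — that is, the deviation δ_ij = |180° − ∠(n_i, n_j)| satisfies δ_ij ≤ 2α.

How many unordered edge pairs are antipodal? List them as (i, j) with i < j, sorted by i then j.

α = atan 0.7 = 34.99°;  2α = 69.98°
n_0 = (-0.1363, +0.9907)
n_1 = (-0.9136, +0.4066)
n_2 = (-0.7593, -0.6508)
n_3 = (+0.4385, -0.8987)
n_4 = (+0.8924, +0.4512)
  (0,1): δ = 121.83°  ·
  (0,2): δ = 57.23°  ✓
  (0,3): δ = 18.17°  ✓
  (0,4): δ = 108.99°  ·
  (1,2): δ = 115.40°  ·
  (1,3): δ = 40.00°  ✓
  (1,4): δ = 50.82°  ✓
  (2,3): δ = 104.59°  ·
  (2,4): δ = 13.78°  ✓
  (3,4): δ = 89.18°  ·
antipodal pairs: 5

count = 5; pairs: (0,2), (0,3), (1,3), (1,4), (2,4)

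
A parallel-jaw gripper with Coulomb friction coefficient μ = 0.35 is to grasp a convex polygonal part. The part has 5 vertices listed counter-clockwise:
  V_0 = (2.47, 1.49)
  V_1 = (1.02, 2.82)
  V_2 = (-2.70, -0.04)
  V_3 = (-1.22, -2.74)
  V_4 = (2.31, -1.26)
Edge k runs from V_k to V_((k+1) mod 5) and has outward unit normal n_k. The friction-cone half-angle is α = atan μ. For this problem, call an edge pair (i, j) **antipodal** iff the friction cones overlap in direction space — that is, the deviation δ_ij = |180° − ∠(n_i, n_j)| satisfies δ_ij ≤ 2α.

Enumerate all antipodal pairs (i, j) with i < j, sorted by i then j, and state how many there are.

α = atan 0.35 = 19.29°;  2α = 38.58°
n_0 = (+0.6760, +0.7369)
n_1 = (-0.6095, +0.7928)
n_2 = (-0.8769, -0.4807)
n_3 = (+0.3867, -0.9222)
n_4 = (+0.9983, -0.0581)
  (0,1): δ = 99.92°  ·
  (0,2): δ = 18.74°  ✓
  (0,3): δ = 65.27°  ·
  (0,4): δ = 129.20°  ·
  (1,2): δ = 98.82°  ·
  (1,3): δ = 14.81°  ✓
  (1,4): δ = 49.12°  ·
  (2,3): δ = 95.98°  ·
  (2,4): δ = 32.06°  ✓
  (3,4): δ = 116.08°  ·
antipodal pairs: 3

count = 3; pairs: (0,2), (1,3), (2,4)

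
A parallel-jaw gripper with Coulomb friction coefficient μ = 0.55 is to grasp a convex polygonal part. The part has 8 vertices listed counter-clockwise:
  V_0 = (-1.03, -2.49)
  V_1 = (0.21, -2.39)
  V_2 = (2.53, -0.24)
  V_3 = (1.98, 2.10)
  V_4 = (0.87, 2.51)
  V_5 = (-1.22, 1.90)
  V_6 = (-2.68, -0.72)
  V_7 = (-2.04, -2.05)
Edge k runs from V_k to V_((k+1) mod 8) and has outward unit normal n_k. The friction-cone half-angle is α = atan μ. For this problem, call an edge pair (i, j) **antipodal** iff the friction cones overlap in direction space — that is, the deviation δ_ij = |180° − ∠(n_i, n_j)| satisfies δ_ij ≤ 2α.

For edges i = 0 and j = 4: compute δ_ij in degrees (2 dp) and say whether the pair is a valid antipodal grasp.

α = atan 0.55 = 28.81°;  2α = 57.62°
edge 0: e_0 = (+1.24, +0.10);  n_0 = (+0.0804, -0.9968)
edge 4: e_4 = (-2.09, -0.61);  n_4 = (-0.2802, +0.9599)
∠(n_0, n_4) = 168.34°
δ = |180° − 168.34°| = 11.66°
11.66° ≤ 2α = 57.62°  →  valid

δ = 11.66°, valid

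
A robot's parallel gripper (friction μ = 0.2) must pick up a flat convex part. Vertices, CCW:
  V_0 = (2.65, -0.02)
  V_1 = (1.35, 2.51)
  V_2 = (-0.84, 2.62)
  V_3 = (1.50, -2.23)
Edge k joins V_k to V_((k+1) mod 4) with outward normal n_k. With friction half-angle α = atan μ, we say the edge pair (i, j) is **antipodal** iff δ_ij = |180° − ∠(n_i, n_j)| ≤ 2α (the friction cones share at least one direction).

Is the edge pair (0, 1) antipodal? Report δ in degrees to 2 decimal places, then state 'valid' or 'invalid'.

α = atan 0.2 = 11.31°;  2α = 22.62°
edge 0: e_0 = (-1.30, +2.53);  n_0 = (+0.8895, +0.4570)
edge 1: e_1 = (-2.19, +0.11);  n_1 = (+0.0502, +0.9987)
∠(n_0, n_1) = 59.93°
δ = |180° − 59.93°| = 120.07°
120.07° > 2α = 22.62°  →  invalid

δ = 120.07°, invalid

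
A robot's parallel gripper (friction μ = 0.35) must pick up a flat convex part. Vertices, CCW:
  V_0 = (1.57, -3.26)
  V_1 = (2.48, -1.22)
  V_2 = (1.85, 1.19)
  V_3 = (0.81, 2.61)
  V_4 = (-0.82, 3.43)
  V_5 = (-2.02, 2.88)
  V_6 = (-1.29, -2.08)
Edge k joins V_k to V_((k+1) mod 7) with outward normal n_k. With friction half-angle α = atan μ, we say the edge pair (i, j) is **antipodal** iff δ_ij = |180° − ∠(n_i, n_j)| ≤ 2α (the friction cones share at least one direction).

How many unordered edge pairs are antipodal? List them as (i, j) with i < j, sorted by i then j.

α = atan 0.35 = 19.29°;  2α = 38.58°
n_0 = (+0.9133, -0.4074)
n_1 = (+0.9675, +0.2529)
n_2 = (+0.8068, +0.5909)
n_3 = (+0.4494, +0.8933)
n_4 = (-0.4167, +0.9091)
n_5 = (-0.9893, -0.1456)
n_6 = (-0.3814, -0.9244)
  (0,1): δ = 141.31°  ·
  (0,2): δ = 119.74°  ·
  (0,3): δ = 92.66°  ·
  (0,4): δ = 41.34°  ·
  (0,5): δ = 32.41°  ✓
  (0,6): δ = 91.62°  ·
  (1,2): δ = 158.43°  ·
  (1,3): δ = 131.36°  ·
  (1,4): δ = 80.03°  ·
  (1,5): δ = 6.28°  ✓
  (1,6): δ = 52.93°  ·
  (2,3): δ = 152.92°  ·
  (2,4): δ = 101.60°  ·
  (2,5): δ = 27.85°  ✓
  (2,6): δ = 31.36°  ✓
  (3,4): δ = 128.67°  ·
  (3,5): δ = 54.92°  ·
  (3,6): δ = 4.29°  ✓
  (4,5): δ = 106.25°  ·
  (4,6): δ = 47.04°  ·
  (5,6): δ = 120.79°  ·
antipodal pairs: 5

count = 5; pairs: (0,5), (1,5), (2,5), (2,6), (3,6)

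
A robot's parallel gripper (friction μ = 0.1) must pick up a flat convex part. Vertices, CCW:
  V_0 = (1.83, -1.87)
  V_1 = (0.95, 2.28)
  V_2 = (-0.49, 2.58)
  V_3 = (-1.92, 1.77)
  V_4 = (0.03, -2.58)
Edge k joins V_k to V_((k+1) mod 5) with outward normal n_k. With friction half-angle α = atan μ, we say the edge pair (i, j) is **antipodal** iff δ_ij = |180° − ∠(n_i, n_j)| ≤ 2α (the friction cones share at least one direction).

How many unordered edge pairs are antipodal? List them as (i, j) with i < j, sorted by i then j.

count = 1; pairs: (2,4)

α = atan 0.1 = 5.71°;  2α = 11.42°
n_0 = (+0.9782, +0.2074)
n_1 = (+0.2040, +0.9790)
n_2 = (-0.4929, +0.8701)
n_3 = (-0.9125, -0.4091)
n_4 = (+0.3669, -0.9302)
  (0,1): δ = 113.74°  ·
  (0,2): δ = 72.44°  ·
  (0,3): δ = 12.17°  ·
  (0,4): δ = 99.55°  ·
  (1,2): δ = 138.70°  ·
  (1,3): δ = 54.09°  ·
  (1,4): δ = 33.29°  ·
  (2,3): δ = 95.38°  ·
  (2,4): δ = 8.00°  ✓
  (3,4): δ = 92.62°  ·
antipodal pairs: 1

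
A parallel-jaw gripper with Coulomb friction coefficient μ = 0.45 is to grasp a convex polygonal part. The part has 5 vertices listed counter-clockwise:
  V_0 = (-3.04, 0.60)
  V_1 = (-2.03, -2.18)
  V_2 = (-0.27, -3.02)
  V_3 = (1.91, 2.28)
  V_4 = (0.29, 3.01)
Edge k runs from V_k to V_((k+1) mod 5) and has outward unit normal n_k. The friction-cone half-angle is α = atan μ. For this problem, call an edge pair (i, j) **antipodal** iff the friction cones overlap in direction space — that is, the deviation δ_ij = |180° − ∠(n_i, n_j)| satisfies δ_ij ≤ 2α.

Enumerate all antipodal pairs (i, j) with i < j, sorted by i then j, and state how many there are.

α = atan 0.45 = 24.23°;  2α = 48.46°
n_0 = (-0.9399, -0.3415)
n_1 = (-0.4307, -0.9025)
n_2 = (+0.9248, -0.3804)
n_3 = (+0.4108, +0.9117)
n_4 = (-0.5863, +0.8101)
  (0,1): δ = 135.48°  ·
  (0,2): δ = 42.32°  ✓
  (0,3): δ = 45.78°  ✓
  (0,4): δ = 105.93°  ·
  (1,2): δ = 86.84°  ·
  (1,3): δ = 1.26°  ✓
  (1,4): δ = 61.41°  ·
  (2,3): δ = 91.90°  ·
  (2,4): δ = 31.75°  ✓
  (3,4): δ = 119.85°  ·
antipodal pairs: 4

count = 4; pairs: (0,2), (0,3), (1,3), (2,4)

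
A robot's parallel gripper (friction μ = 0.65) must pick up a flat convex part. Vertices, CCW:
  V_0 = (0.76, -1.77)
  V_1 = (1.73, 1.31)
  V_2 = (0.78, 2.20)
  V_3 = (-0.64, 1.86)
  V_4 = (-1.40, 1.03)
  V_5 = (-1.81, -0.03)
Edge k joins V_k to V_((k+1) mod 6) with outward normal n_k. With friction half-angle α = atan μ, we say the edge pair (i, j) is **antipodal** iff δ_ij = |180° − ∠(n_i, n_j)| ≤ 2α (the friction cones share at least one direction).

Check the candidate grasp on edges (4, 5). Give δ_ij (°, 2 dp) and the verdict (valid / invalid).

δ = 102.95°, invalid

α = atan 0.65 = 33.02°;  2α = 66.05°
edge 4: e_4 = (-0.41, -1.06);  n_4 = (-0.9327, +0.3607)
edge 5: e_5 = (+2.57, -1.74);  n_5 = (-0.5606, -0.8281)
∠(n_4, n_5) = 77.05°
δ = |180° − 77.05°| = 102.95°
102.95° > 2α = 66.05°  →  invalid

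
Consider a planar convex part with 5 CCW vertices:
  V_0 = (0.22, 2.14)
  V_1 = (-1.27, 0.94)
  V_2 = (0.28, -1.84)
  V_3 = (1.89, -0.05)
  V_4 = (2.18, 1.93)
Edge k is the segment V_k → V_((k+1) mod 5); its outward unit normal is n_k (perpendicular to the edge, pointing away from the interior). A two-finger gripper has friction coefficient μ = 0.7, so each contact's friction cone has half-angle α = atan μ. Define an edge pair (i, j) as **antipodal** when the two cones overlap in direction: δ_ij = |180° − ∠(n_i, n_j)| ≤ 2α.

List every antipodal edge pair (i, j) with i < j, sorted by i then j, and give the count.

count = 5; pairs: (0,2), (0,3), (1,3), (1,4), (2,4)

α = atan 0.7 = 34.99°;  2α = 69.98°
n_0 = (-0.6272, +0.7788)
n_1 = (-0.8734, -0.4870)
n_2 = (+0.7435, -0.6687)
n_3 = (+0.9894, -0.1449)
n_4 = (+0.1065, +0.9943)
  (0,1): δ = 99.70°  ·
  (0,2): δ = 9.18°  ✓
  (0,3): δ = 42.82°  ✓
  (0,4): δ = 135.04°  ·
  (1,2): δ = 71.11°  ·
  (1,3): δ = 37.47°  ✓
  (1,4): δ = 54.74°  ✓
  (2,3): δ = 146.36°  ·
  (2,4): δ = 54.15°  ✓
  (3,4): δ = 87.78°  ·
antipodal pairs: 5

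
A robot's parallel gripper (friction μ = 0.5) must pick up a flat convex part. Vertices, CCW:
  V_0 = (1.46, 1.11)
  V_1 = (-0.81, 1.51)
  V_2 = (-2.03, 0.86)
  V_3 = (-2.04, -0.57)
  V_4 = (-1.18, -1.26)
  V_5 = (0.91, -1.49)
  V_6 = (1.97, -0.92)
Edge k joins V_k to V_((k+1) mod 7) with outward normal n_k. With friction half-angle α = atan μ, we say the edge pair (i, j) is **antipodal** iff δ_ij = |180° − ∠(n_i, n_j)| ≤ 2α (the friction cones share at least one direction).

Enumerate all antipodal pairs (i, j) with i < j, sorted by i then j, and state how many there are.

count = 7; pairs: (0,3), (0,4), (0,5), (1,4), (1,5), (2,6), (3,6)

α = atan 0.5 = 26.57°;  2α = 53.13°
n_0 = (+0.1735, +0.9848)
n_1 = (-0.4702, +0.8826)
n_2 = (-1.0000, +0.0070)
n_3 = (-0.6258, -0.7800)
n_4 = (-0.1094, -0.9940)
n_5 = (+0.4736, -0.8807)
n_6 = (+0.9699, +0.2437)
  (0,1): δ = 141.96°  ·
  (0,2): δ = 80.41°  ·
  (0,3): δ = 28.75°  ✓
  (0,4): δ = 3.71°  ✓
  (0,5): δ = 38.26°  ✓
  (0,6): δ = 114.10°  ·
  (1,2): δ = 118.45°  ·
  (1,3): δ = 66.79°  ·
  (1,4): δ = 34.33°  ✓
  (1,5): δ = 0.22°  ✓
  (1,6): δ = 76.05°  ·
  (2,3): δ = 128.34°  ·
  (2,4): δ = 95.88°  ·
  (2,5): δ = 61.33°  ·
  (2,6): δ = 14.50°  ✓
  (3,4): δ = 147.54°  ·
  (3,5): δ = 112.99°  ·
  (3,6): δ = 37.16°  ✓
  (4,5): δ = 145.45°  ·
  (4,6): δ = 69.62°  ·
  (5,6): δ = 104.17°  ·
antipodal pairs: 7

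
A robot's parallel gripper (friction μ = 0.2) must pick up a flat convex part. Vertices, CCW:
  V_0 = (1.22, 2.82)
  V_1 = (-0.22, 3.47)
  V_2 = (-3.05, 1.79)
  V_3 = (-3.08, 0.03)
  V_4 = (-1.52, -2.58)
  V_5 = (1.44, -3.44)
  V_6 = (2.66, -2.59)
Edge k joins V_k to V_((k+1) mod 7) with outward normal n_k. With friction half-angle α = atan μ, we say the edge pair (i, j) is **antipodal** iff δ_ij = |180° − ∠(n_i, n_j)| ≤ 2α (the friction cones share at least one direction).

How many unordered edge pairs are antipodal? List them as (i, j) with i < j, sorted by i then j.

α = atan 0.2 = 11.31°;  2α = 22.62°
n_0 = (+0.4114, +0.9114)
n_1 = (-0.5105, +0.8599)
n_2 = (-0.9999, +0.0170)
n_3 = (-0.8584, -0.5130)
n_4 = (-0.2790, -0.9603)
n_5 = (+0.5717, -0.8205)
n_6 = (+0.9664, +0.2572)
  (0,1): δ = 125.01°  ·
  (0,2): δ = 66.68°  ·
  (0,3): δ = 34.84°  ·
  (0,4): δ = 8.09°  ✓
  (0,5): δ = 59.16°  ·
  (0,6): δ = 129.20°  ·
  (1,2): δ = 121.67°  ·
  (1,3): δ = 89.83°  ·
  (1,4): δ = 46.90°  ·
  (1,5): δ = 4.17°  ✓
  (1,6): δ = 74.21°  ·
  (2,3): δ = 148.16°  ·
  (2,4): δ = 105.22°  ·
  (2,5): δ = 54.16°  ·
  (2,6): δ = 15.88°  ✓
  (3,4): δ = 137.07°  ·
  (3,5): δ = 86.00°  ·
  (3,6): δ = 15.96°  ✓
  (4,5): δ = 128.93°  ·
  (4,6): δ = 58.89°  ·
  (5,6): δ = 109.96°  ·
antipodal pairs: 4

count = 4; pairs: (0,4), (1,5), (2,6), (3,6)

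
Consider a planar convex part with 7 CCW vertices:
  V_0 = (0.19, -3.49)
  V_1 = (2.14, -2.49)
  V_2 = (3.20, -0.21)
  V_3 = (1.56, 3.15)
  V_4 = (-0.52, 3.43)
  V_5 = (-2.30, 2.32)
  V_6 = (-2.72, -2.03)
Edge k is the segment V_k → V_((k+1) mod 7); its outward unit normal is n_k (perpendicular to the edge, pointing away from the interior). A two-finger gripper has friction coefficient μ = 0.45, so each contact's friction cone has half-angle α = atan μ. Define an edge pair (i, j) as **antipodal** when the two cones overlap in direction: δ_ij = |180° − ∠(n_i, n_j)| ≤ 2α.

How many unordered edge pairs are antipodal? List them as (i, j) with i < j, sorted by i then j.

count = 7; pairs: (0,3), (0,4), (1,4), (1,5), (2,5), (2,6), (3,6)

α = atan 0.45 = 24.23°;  2α = 48.46°
n_0 = (+0.4563, -0.8898)
n_1 = (+0.9068, -0.4216)
n_2 = (+0.8987, +0.4386)
n_3 = (+0.1334, +0.9911)
n_4 = (-0.5291, +0.8485)
n_5 = (-0.9954, +0.0961)
n_6 = (-0.4484, -0.8938)
  (0,1): δ = 142.08°  ·
  (0,2): δ = 91.13°  ·
  (0,3): δ = 34.82°  ✓
  (0,4): δ = 4.80°  ✓
  (0,5): δ = 57.34°  ·
  (0,6): δ = 126.21°  ·
  (1,2): δ = 129.05°  ·
  (1,3): δ = 72.73°  ·
  (1,4): δ = 33.12°  ✓
  (1,5): δ = 19.42°  ✓
  (1,6): δ = 88.29°  ·
  (2,3): δ = 123.68°  ·
  (2,4): δ = 84.07°  ·
  (2,5): δ = 31.53°  ✓
  (2,6): δ = 37.34°  ✓
  (3,4): δ = 140.39°  ·
  (3,5): δ = 87.85°  ·
  (3,6): δ = 18.98°  ✓
  (4,5): δ = 127.46°  ·
  (4,6): δ = 58.59°  ·
  (5,6): δ = 111.13°  ·
antipodal pairs: 7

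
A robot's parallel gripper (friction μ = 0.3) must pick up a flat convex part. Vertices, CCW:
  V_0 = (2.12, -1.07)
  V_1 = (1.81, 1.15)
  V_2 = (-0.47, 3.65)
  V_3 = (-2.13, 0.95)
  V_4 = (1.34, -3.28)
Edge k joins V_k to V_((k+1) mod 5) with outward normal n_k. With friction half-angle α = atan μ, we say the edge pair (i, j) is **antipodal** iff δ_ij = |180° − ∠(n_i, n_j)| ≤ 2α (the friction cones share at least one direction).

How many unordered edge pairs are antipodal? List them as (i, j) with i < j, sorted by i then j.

count = 3; pairs: (0,3), (1,3), (2,4)

α = atan 0.3 = 16.70°;  2α = 33.40°
n_0 = (+0.9904, +0.1383)
n_1 = (+0.7389, +0.6738)
n_2 = (-0.8519, +0.5237)
n_3 = (-0.7731, -0.6342)
n_4 = (+0.9430, -0.3328)
  (0,1): δ = 145.58°  ·
  (0,2): δ = 39.53°  ·
  (0,3): δ = 31.41°  ✓
  (0,4): δ = 152.61°  ·
  (1,2): δ = 73.95°  ·
  (1,3): δ = 3.00°  ✓
  (1,4): δ = 118.20°  ·
  (2,3): δ = 109.05°  ·
  (2,4): δ = 12.14°  ✓
  (3,4): δ = 58.80°  ·
antipodal pairs: 3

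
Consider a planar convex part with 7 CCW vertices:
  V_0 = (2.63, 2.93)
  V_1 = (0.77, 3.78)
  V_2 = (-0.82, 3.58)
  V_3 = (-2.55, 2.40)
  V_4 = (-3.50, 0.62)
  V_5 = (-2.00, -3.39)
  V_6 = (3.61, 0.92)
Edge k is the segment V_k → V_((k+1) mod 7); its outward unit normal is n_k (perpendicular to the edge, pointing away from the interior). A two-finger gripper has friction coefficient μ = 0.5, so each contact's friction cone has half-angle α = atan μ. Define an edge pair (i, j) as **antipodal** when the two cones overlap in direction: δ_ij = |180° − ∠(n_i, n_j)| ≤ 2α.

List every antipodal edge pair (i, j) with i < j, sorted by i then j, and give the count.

count = 5; pairs: (0,4), (1,5), (2,5), (3,5), (4,6)

α = atan 0.5 = 26.57°;  2α = 53.13°
n_0 = (+0.4156, +0.9095)
n_1 = (-0.1248, +0.9922)
n_2 = (-0.5635, +0.8261)
n_3 = (-0.8822, +0.4708)
n_4 = (-0.9366, -0.3504)
n_5 = (+0.6092, -0.7930)
n_6 = (+0.8989, +0.4382)
  (0,1): δ = 148.27°  ·
  (0,2): δ = 121.14°  ·
  (0,3): δ = 93.53°  ·
  (0,4): δ = 44.93°  ✓
  (0,5): δ = 62.09°  ·
  (0,6): δ = 140.55°  ·
  (1,2): δ = 152.87°  ·
  (1,3): δ = 125.26°  ·
  (1,4): δ = 76.66°  ·
  (1,5): δ = 30.36°  ✓
  (1,6): δ = 108.82°  ·
  (2,3): δ = 152.39°  ·
  (2,4): δ = 103.79°  ·
  (2,5): δ = 3.24°  ✓
  (2,6): δ = 81.69°  ·
  (3,4): δ = 131.40°  ·
  (3,5): δ = 24.38°  ✓
  (3,6): δ = 54.08°  ·
  (4,5): δ = 72.98°  ·
  (4,6): δ = 5.48°  ✓
  (5,6): δ = 101.54°  ·
antipodal pairs: 5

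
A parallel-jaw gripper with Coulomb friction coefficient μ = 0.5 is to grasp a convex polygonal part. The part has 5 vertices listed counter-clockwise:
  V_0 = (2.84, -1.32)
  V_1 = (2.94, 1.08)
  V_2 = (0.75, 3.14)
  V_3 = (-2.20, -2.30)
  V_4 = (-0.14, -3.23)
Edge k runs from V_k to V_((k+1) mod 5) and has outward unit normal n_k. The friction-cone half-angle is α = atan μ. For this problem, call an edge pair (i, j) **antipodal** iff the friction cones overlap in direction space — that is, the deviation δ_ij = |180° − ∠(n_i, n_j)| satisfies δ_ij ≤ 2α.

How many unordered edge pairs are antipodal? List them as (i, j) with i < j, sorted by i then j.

count = 3; pairs: (0,2), (1,3), (2,4)

α = atan 0.5 = 26.57°;  2α = 53.13°
n_0 = (+0.9991, -0.0416)
n_1 = (+0.6852, +0.7284)
n_2 = (-0.8791, +0.4767)
n_3 = (-0.4115, -0.9114)
n_4 = (+0.5396, -0.8419)
  (0,1): δ = 130.86°  ·
  (0,2): δ = 26.08°  ✓
  (0,3): δ = 68.09°  ·
  (0,4): δ = 125.04°  ·
  (1,2): δ = 75.22°  ·
  (1,3): δ = 18.95°  ✓
  (1,4): δ = 75.91°  ·
  (2,3): δ = 85.83°  ·
  (2,4): δ = 28.87°  ✓
  (3,4): δ = 123.05°  ·
antipodal pairs: 3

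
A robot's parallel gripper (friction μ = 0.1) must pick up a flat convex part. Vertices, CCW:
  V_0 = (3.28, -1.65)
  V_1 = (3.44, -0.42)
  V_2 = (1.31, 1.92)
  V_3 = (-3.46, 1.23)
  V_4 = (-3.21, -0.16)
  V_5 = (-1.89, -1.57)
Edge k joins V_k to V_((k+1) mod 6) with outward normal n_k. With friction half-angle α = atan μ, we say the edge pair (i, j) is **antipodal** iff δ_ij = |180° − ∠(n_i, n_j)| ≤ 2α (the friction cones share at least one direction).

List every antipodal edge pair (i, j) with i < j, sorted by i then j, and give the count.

α = atan 0.1 = 5.71°;  2α = 11.42°
n_0 = (+0.9916, -0.1290)
n_1 = (+0.7395, +0.6731)
n_2 = (-0.1432, +0.9897)
n_3 = (-0.9842, -0.1770)
n_4 = (-0.7300, -0.6834)
n_5 = (-0.0155, -0.9999)
  (0,1): δ = 130.28°  ·
  (0,2): δ = 74.36°  ·
  (0,3): δ = 17.61°  ·
  (0,4): δ = 50.52°  ·
  (0,5): δ = 96.52°  ·
  (1,2): δ = 124.08°  ·
  (1,3): δ = 32.11°  ·
  (1,4): δ = 0.80°  ✓
  (1,5): δ = 46.80°  ·
  (2,3): δ = 88.03°  ·
  (2,4): δ = 55.12°  ·
  (2,5): δ = 9.12°  ✓
  (3,4): δ = 147.08°  ·
  (3,5): δ = 101.08°  ·
  (4,5): δ = 134.00°  ·
antipodal pairs: 2

count = 2; pairs: (1,4), (2,5)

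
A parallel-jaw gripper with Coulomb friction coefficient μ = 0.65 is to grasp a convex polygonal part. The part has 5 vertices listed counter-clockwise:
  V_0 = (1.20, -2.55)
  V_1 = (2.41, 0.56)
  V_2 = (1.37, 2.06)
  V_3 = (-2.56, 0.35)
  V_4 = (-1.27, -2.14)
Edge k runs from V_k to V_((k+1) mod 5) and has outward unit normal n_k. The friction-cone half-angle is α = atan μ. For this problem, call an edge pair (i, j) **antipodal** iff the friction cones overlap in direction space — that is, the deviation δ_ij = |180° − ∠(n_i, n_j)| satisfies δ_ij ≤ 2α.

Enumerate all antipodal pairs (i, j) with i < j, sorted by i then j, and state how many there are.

count = 5; pairs: (0,2), (0,3), (1,3), (1,4), (2,4)

α = atan 0.65 = 33.02°;  2α = 66.05°
n_0 = (+0.9319, -0.3626)
n_1 = (+0.8218, +0.5698)
n_2 = (-0.3990, +0.9170)
n_3 = (-0.8879, -0.4600)
n_4 = (-0.1638, -0.9865)
  (0,1): δ = 124.01°  ·
  (0,2): δ = 45.23°  ✓
  (0,3): δ = 48.65°  ✓
  (0,4): δ = 101.83°  ·
  (1,2): δ = 101.22°  ·
  (1,3): δ = 7.35°  ✓
  (1,4): δ = 45.84°  ✓
  (2,3): δ = 86.13°  ·
  (2,4): δ = 32.94°  ✓
  (3,4): δ = 126.81°  ·
antipodal pairs: 5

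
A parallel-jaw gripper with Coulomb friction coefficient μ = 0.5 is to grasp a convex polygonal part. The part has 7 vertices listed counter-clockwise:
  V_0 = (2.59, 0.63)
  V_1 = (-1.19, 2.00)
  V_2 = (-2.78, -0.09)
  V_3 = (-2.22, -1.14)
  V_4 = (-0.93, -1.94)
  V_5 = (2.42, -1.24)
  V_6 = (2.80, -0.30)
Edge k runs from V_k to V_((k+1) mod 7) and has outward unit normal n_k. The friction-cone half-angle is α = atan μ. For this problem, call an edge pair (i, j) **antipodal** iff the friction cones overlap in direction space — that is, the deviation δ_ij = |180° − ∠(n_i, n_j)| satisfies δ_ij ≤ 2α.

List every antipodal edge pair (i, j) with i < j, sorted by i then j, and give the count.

count = 9; pairs: (0,2), (0,3), (0,4), (1,4), (1,5), (1,6), (2,5), (2,6), (3,6)

α = atan 0.5 = 26.57°;  2α = 53.13°
n_0 = (+0.3407, +0.9402)
n_1 = (-0.7959, +0.6055)
n_2 = (-0.8824, -0.4706)
n_3 = (-0.5270, -0.8498)
n_4 = (+0.2045, -0.9789)
n_5 = (+0.9271, -0.3748)
n_6 = (+0.9754, +0.2203)
  (0,1): δ = 107.34°  ·
  (0,2): δ = 42.01°  ✓
  (0,3): δ = 11.88°  ✓
  (0,4): δ = 31.72°  ✓
  (0,5): δ = 87.91°  ·
  (0,6): δ = 122.65°  ·
  (1,2): δ = 114.66°  ·
  (1,3): δ = 84.54°  ·
  (1,4): δ = 40.93°  ✓
  (1,5): δ = 15.25°  ✓
  (1,6): δ = 49.99°  ✓
  (2,3): δ = 149.88°  ·
  (2,4): δ = 106.27°  ·
  (2,5): δ = 50.08°  ✓
  (2,6): δ = 15.35°  ✓
  (3,4): δ = 136.39°  ·
  (3,5): δ = 80.21°  ·
  (3,6): δ = 45.47°  ✓
  (4,5): δ = 123.81°  ·
  (4,6): δ = 89.08°  ·
  (5,6): δ = 145.26°  ·
antipodal pairs: 9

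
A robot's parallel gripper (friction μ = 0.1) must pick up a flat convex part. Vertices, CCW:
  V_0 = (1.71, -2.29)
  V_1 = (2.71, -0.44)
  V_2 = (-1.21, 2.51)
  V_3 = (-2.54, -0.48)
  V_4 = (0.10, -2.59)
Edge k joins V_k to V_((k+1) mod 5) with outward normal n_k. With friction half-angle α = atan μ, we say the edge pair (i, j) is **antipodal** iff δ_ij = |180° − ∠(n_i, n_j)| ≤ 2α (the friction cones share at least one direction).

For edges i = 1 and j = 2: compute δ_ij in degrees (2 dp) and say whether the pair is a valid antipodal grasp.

α = atan 0.1 = 5.71°;  2α = 11.42°
edge 1: e_1 = (-3.92, +2.95);  n_1 = (+0.6013, +0.7990)
edge 2: e_2 = (-1.33, -2.99);  n_2 = (-0.9137, +0.4064)
∠(n_1, n_2) = 102.98°
δ = |180° − 102.98°| = 77.02°
77.02° > 2α = 11.42°  →  invalid

δ = 77.02°, invalid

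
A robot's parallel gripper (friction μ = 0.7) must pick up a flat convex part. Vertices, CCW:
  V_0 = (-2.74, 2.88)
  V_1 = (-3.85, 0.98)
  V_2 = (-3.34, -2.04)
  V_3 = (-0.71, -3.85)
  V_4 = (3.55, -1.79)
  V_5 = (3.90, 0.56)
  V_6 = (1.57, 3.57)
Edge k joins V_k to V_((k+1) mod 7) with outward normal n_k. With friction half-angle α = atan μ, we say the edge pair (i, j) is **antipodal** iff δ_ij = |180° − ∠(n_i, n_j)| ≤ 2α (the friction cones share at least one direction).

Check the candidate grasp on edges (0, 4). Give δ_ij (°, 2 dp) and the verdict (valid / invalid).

δ = 21.82°, valid

α = atan 0.7 = 34.99°;  2α = 69.98°
edge 0: e_0 = (-1.11, -1.90);  n_0 = (-0.8634, +0.5044)
edge 4: e_4 = (+0.35, +2.35);  n_4 = (+0.9891, -0.1473)
∠(n_0, n_4) = 158.18°
δ = |180° − 158.18°| = 21.82°
21.82° ≤ 2α = 69.98°  →  valid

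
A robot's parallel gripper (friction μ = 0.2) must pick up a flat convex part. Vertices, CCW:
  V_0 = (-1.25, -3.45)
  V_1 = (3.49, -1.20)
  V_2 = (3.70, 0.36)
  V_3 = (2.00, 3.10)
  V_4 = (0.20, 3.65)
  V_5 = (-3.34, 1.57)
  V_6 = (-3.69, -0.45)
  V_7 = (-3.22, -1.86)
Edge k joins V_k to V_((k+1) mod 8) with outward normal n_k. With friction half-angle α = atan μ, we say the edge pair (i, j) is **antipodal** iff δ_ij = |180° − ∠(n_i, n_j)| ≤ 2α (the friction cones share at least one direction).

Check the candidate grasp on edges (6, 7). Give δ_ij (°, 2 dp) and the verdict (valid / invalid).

δ = 147.34°, invalid

α = atan 0.2 = 11.31°;  2α = 22.62°
edge 6: e_6 = (+0.47, -1.41);  n_6 = (-0.9487, -0.3162)
edge 7: e_7 = (+1.97, -1.59);  n_7 = (-0.6281, -0.7782)
∠(n_6, n_7) = 32.66°
δ = |180° − 32.66°| = 147.34°
147.34° > 2α = 22.62°  →  invalid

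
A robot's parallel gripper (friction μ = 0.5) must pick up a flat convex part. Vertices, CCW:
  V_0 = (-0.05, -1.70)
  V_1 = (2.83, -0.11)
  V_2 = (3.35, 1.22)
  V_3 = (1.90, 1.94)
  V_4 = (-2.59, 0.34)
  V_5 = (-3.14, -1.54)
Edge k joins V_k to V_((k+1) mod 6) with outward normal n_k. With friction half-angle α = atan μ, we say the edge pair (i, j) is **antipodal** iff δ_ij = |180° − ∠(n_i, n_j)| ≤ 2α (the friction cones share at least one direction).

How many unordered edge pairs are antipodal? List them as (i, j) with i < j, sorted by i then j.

α = atan 0.5 = 26.57°;  2α = 53.13°
n_0 = (+0.4833, -0.8754)
n_1 = (+0.9313, -0.3641)
n_2 = (+0.4447, +0.8957)
n_3 = (-0.3357, +0.9420)
n_4 = (-0.9598, +0.2808)
n_5 = (-0.0517, -0.9987)
  (0,1): δ = 140.26°  ·
  (0,2): δ = 55.31°  ·
  (0,3): δ = 9.29°  ✓
  (0,4): δ = 44.79°  ✓
  (0,5): δ = 148.13°  ·
  (1,2): δ = 95.05°  ·
  (1,3): δ = 49.03°  ✓
  (1,4): δ = 5.05°  ✓
  (1,5): δ = 108.39°  ·
  (2,3): δ = 133.98°  ·
  (2,4): δ = 79.90°  ·
  (2,5): δ = 23.44°  ✓
  (3,4): δ = 125.92°  ·
  (3,5): δ = 22.58°  ✓
  (4,5): δ = 76.66°  ·
antipodal pairs: 6

count = 6; pairs: (0,3), (0,4), (1,3), (1,4), (2,5), (3,5)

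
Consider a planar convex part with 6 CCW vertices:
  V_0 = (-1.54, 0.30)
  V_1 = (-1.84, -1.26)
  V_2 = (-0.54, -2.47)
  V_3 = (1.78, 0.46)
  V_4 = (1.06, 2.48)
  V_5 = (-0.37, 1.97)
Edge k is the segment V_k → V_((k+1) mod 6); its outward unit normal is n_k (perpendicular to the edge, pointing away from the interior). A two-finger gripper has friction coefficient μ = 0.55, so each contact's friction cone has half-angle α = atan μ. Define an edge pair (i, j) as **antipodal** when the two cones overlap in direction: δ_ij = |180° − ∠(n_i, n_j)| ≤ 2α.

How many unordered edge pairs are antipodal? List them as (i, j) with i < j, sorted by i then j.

α = atan 0.55 = 28.81°;  2α = 57.62°
n_0 = (-0.9820, +0.1888)
n_1 = (-0.6813, -0.7320)
n_2 = (+0.7840, -0.6208)
n_3 = (+0.9420, +0.3357)
n_4 = (-0.3359, +0.9419)
n_5 = (-0.8190, +0.5738)
  (0,1): δ = 122.06°  ·
  (0,2): δ = 27.49°  ✓
  (0,3): δ = 30.50°  ✓
  (0,4): δ = 120.51°  ·
  (0,5): δ = 155.87°  ·
  (1,2): δ = 85.43°  ·
  (1,3): δ = 27.44°  ✓
  (1,4): δ = 62.57°  ·
  (1,5): δ = 97.93°  ·
  (2,3): δ = 122.01°  ·
  (2,4): δ = 32.00°  ✓
  (2,5): δ = 3.36°  ✓
  (3,4): δ = 89.99°  ·
  (3,5): δ = 54.63°  ✓
  (4,5): δ = 144.64°  ·
antipodal pairs: 6

count = 6; pairs: (0,2), (0,3), (1,3), (2,4), (2,5), (3,5)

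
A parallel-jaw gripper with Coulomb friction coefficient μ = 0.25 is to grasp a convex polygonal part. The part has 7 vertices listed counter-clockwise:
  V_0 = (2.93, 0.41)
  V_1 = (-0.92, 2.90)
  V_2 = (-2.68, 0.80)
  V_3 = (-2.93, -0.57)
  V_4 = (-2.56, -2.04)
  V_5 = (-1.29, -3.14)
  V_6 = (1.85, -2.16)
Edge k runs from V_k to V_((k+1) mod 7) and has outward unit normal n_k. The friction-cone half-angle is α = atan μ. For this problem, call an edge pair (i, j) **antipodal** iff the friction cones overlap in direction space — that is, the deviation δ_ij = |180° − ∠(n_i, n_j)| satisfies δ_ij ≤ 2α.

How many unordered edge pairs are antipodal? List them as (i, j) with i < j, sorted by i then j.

count = 3; pairs: (0,4), (1,6), (2,6)

α = atan 0.25 = 14.04°;  2α = 28.07°
n_0 = (+0.5431, +0.8397)
n_1 = (-0.7664, +0.6423)
n_2 = (-0.9838, +0.1795)
n_3 = (-0.9698, -0.2441)
n_4 = (-0.6547, -0.7559)
n_5 = (+0.2979, -0.9546)
n_6 = (+0.9219, -0.3874)
  (0,1): δ = 97.07°  ·
  (0,2): δ = 67.45°  ·
  (0,3): δ = 42.98°  ·
  (0,4): δ = 8.00°  ✓
  (0,5): δ = 50.23°  ·
  (0,6): δ = 100.10°  ·
  (1,2): δ = 150.38°  ·
  (1,3): δ = 125.91°  ·
  (1,4): δ = 90.93°  ·
  (1,5): δ = 32.70°  ·
  (1,6): δ = 17.17°  ✓
  (2,3): δ = 155.53°  ·
  (2,4): δ = 120.56°  ·
  (2,5): δ = 62.33°  ·
  (2,6): δ = 12.45°  ✓
  (3,4): δ = 145.03°  ·
  (3,5): δ = 86.79°  ·
  (3,6): δ = 36.92°  ·
  (4,5): δ = 121.77°  ·
  (4,6): δ = 71.90°  ·
  (5,6): δ = 130.13°  ·
antipodal pairs: 3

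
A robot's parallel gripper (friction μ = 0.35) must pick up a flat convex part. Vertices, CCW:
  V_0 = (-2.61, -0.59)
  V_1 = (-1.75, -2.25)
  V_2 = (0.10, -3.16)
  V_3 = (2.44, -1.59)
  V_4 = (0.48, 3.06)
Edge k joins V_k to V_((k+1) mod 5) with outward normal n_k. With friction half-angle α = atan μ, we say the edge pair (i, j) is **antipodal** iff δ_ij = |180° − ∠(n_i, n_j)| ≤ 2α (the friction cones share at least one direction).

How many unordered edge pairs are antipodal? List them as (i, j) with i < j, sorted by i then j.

α = atan 0.35 = 19.29°;  2α = 38.58°
n_0 = (-0.8879, -0.4600)
n_1 = (-0.4414, -0.8973)
n_2 = (+0.5572, -0.8304)
n_3 = (+0.9215, +0.3884)
n_4 = (-0.7632, +0.6461)
  (0,1): δ = 143.58°  ·
  (0,2): δ = 83.53°  ·
  (0,3): δ = 4.53°  ✓
  (0,4): δ = 112.36°  ·
  (1,2): δ = 119.95°  ·
  (1,3): δ = 40.95°  ·
  (1,4): δ = 75.94°  ·
  (2,3): δ = 101.00°  ·
  (2,4): δ = 15.89°  ✓
  (3,4): δ = 63.11°  ·
antipodal pairs: 2

count = 2; pairs: (0,3), (2,4)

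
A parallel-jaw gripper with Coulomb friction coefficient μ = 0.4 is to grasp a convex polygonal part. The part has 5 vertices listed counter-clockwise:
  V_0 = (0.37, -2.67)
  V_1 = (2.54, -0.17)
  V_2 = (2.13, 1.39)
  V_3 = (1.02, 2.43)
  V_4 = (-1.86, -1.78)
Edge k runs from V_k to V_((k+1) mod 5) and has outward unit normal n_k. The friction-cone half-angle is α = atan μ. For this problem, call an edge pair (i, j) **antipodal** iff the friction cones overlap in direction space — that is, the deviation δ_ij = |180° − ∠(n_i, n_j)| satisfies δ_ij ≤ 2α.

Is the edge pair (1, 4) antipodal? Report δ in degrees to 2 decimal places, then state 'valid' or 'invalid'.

α = atan 0.4 = 21.80°;  2α = 43.60°
edge 1: e_1 = (-0.41, +1.56);  n_1 = (+0.9672, +0.2542)
edge 4: e_4 = (+2.23, -0.89);  n_4 = (-0.3707, -0.9288)
∠(n_1, n_4) = 126.48°
δ = |180° − 126.48°| = 53.52°
53.52° > 2α = 43.60°  →  invalid

δ = 53.52°, invalid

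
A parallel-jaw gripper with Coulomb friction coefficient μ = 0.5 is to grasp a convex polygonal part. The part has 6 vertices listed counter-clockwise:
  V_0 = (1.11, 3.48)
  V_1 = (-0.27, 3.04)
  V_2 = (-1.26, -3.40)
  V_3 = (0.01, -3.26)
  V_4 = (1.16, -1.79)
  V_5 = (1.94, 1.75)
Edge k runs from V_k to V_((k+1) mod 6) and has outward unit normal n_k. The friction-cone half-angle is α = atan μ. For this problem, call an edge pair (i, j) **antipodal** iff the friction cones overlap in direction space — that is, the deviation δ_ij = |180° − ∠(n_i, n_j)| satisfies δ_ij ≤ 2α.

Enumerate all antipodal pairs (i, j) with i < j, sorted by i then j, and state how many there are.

count = 5; pairs: (0,2), (0,3), (1,3), (1,4), (1,5)

α = atan 0.5 = 26.57°;  2α = 53.13°
n_0 = (-0.3038, +0.9527)
n_1 = (-0.9884, +0.1519)
n_2 = (+0.1096, -0.9940)
n_3 = (+0.7876, -0.6162)
n_4 = (+0.9766, -0.2152)
n_5 = (+0.9016, +0.4326)
  (0,1): δ = 116.42°  ·
  (0,2): δ = 11.39°  ✓
  (0,3): δ = 34.28°  ✓
  (0,4): δ = 59.89°  ·
  (0,5): δ = 97.95°  ·
  (1,2): δ = 74.97°  ·
  (1,3): δ = 29.30°  ✓
  (1,4): δ = 3.69°  ✓
  (1,5): δ = 34.37°  ✓
  (2,3): δ = 134.33°  ·
  (2,4): δ = 108.72°  ·
  (2,5): δ = 70.66°  ·
  (3,4): δ = 154.39°  ·
  (3,5): δ = 116.33°  ·
  (4,5): δ = 141.94°  ·
antipodal pairs: 5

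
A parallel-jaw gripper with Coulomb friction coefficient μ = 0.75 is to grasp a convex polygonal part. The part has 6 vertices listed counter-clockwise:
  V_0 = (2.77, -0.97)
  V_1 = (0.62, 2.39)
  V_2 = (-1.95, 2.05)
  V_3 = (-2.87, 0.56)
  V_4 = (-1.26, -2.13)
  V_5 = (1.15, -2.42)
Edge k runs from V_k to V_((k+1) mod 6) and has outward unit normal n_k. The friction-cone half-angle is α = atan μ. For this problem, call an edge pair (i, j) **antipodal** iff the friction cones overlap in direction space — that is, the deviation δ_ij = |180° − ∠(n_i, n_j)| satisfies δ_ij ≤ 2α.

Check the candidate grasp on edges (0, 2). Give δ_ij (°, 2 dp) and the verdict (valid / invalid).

α = atan 0.75 = 36.87°;  2α = 73.74°
edge 0: e_0 = (-2.15, +3.36);  n_0 = (+0.8423, +0.5390)
edge 2: e_2 = (-0.92, -1.49);  n_2 = (-0.8509, +0.5254)
∠(n_0, n_2) = 115.69°
δ = |180° − 115.69°| = 64.31°
64.31° ≤ 2α = 73.74°  →  valid

δ = 64.31°, valid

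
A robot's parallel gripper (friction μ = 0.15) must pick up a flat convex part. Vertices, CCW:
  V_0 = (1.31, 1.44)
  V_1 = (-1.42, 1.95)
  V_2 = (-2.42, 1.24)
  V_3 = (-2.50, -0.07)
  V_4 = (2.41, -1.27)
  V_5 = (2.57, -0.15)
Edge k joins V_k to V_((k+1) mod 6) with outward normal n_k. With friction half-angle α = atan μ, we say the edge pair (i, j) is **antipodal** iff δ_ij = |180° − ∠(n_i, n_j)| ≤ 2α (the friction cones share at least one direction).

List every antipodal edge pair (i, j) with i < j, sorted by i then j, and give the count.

count = 2; pairs: (0,3), (2,4)

α = atan 0.15 = 8.53°;  2α = 17.06°
n_0 = (+0.1836, +0.9830)
n_1 = (-0.5789, +0.8154)
n_2 = (-0.9981, +0.0610)
n_3 = (-0.2374, -0.9714)
n_4 = (+0.9899, -0.1414)
n_5 = (+0.7837, +0.6211)
  (0,1): δ = 134.04°  ·
  (0,2): δ = 82.91°  ·
  (0,3): δ = 3.15°  ✓
  (0,4): δ = 92.45°  ·
  (0,5): δ = 138.98°  ·
  (1,2): δ = 128.87°  ·
  (1,3): δ = 49.11°  ·
  (1,4): δ = 46.50°  ·
  (1,5): δ = 93.02°  ·
  (2,3): δ = 100.24°  ·
  (2,4): δ = 4.64°  ✓
  (2,5): δ = 41.89°  ·
  (3,4): δ = 84.40°  ·
  (3,5): δ = 37.87°  ·
  (4,5): δ = 133.47°  ·
antipodal pairs: 2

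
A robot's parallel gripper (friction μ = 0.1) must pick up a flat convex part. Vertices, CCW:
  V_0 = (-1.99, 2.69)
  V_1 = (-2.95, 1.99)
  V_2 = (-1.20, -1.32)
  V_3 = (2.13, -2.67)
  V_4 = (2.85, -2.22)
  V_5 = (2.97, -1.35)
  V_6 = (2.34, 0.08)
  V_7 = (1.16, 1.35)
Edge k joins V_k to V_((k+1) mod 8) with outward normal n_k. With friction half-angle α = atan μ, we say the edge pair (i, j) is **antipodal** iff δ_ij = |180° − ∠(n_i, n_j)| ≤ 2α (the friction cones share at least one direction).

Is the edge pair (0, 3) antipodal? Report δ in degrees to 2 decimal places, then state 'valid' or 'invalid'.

α = atan 0.1 = 5.71°;  2α = 11.42°
edge 0: e_0 = (-0.96, -0.70);  n_0 = (-0.5892, +0.8080)
edge 3: e_3 = (+0.72, +0.45);  n_3 = (+0.5300, -0.8480)
∠(n_0, n_3) = 175.91°
δ = |180° − 175.91°| = 4.09°
4.09° ≤ 2α = 11.42°  →  valid

δ = 4.09°, valid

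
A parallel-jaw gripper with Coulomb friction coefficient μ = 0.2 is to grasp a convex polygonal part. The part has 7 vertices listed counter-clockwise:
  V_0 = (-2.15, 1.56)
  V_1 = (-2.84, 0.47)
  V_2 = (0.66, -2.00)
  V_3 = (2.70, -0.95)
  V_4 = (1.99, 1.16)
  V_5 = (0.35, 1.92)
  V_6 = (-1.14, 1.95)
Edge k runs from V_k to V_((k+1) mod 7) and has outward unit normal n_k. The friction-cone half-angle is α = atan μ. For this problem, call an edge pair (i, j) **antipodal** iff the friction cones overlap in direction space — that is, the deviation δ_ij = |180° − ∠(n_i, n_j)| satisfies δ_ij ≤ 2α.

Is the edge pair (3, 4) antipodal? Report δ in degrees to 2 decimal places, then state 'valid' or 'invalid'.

α = atan 0.2 = 11.31°;  2α = 22.62°
edge 3: e_3 = (-0.71, +2.11);  n_3 = (+0.9478, +0.3189)
edge 4: e_4 = (-1.64, +0.76);  n_4 = (+0.4205, +0.9073)
∠(n_3, n_4) = 46.54°
δ = |180° − 46.54°| = 133.46°
133.46° > 2α = 22.62°  →  invalid

δ = 133.46°, invalid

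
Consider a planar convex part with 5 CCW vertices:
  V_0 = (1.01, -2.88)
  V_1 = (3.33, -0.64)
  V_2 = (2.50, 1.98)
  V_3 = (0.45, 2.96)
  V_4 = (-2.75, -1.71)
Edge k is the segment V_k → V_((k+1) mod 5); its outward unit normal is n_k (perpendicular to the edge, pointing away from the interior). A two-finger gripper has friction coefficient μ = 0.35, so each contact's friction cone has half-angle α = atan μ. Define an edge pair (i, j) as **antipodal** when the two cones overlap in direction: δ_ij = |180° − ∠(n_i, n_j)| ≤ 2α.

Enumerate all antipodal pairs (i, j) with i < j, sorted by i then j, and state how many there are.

α = atan 0.35 = 19.29°;  2α = 38.58°
n_0 = (+0.6946, -0.7194)
n_1 = (+0.9533, +0.3020)
n_2 = (+0.4313, +0.9022)
n_3 = (-0.8249, +0.5653)
n_4 = (-0.2971, -0.9548)
  (0,1): δ = 116.42°  ·
  (0,2): δ = 69.54°  ·
  (0,3): δ = 11.59°  ✓
  (0,4): δ = 118.72°  ·
  (1,2): δ = 133.13°  ·
  (1,3): δ = 52.00°  ·
  (1,4): δ = 55.14°  ·
  (2,3): δ = 98.87°  ·
  (2,4): δ = 8.27°  ✓
  (3,4): δ = 72.86°  ·
antipodal pairs: 2

count = 2; pairs: (0,3), (2,4)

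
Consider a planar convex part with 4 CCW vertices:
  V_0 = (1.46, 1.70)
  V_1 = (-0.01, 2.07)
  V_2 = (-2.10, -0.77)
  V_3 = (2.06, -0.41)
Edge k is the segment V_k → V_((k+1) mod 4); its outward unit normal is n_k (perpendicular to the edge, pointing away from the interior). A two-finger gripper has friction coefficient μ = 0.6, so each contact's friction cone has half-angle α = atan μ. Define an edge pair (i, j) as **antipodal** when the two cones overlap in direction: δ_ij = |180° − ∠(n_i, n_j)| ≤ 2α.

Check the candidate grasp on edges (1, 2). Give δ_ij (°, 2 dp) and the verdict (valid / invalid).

α = atan 0.6 = 30.96°;  2α = 61.93°
edge 1: e_1 = (-2.09, -2.84);  n_1 = (-0.8054, +0.5927)
edge 2: e_2 = (+4.16, +0.36);  n_2 = (+0.0862, -0.9963)
∠(n_1, n_2) = 131.30°
δ = |180° − 131.30°| = 48.70°
48.70° ≤ 2α = 61.93°  →  valid

δ = 48.70°, valid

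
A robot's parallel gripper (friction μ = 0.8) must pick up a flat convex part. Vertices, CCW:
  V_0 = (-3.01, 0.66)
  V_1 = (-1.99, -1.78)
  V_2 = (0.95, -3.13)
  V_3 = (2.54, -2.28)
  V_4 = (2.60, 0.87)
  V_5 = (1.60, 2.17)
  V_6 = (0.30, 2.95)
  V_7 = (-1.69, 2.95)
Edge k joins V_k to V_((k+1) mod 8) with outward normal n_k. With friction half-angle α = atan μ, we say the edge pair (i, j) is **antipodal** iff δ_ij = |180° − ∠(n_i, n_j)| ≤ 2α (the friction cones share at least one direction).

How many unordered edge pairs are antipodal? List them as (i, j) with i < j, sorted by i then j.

count = 13; pairs: (0,3), (0,4), (0,5), (0,6), (1,3), (1,4), (1,5), (1,6), (2,5), (2,6), (2,7), (3,7), (4,7)

α = atan 0.8 = 38.66°;  2α = 77.32°
n_0 = (-0.9226, -0.3857)
n_1 = (-0.4173, -0.9088)
n_2 = (+0.4715, -0.8819)
n_3 = (+0.9998, -0.0190)
n_4 = (+0.7926, +0.6097)
n_5 = (+0.5145, +0.8575)
n_6 = (+0.0000, +1.0000)
n_7 = (-0.8664, +0.4994)
  (0,1): δ = 137.35°  ·
  (0,2): δ = 84.56°  ·
  (0,3): δ = 23.78°  ✓
  (0,4): δ = 14.88°  ✓
  (0,5): δ = 36.35°  ✓
  (0,6): δ = 67.31°  ✓
  (0,7): δ = 127.35°  ·
  (1,2): δ = 127.21°  ·
  (1,3): δ = 66.43°  ✓
  (1,4): δ = 27.77°  ✓
  (1,5): δ = 6.30°  ✓
  (1,6): δ = 24.66°  ✓
  (1,7): δ = 84.70°  ·
  (2,3): δ = 119.22°  ·
  (2,4): δ = 80.56°  ·
  (2,5): δ = 59.09°  ✓
  (2,6): δ = 28.13°  ✓
  (2,7): δ = 31.91°  ✓
  (3,4): δ = 141.34°  ·
  (3,5): δ = 119.87°  ·
  (3,6): δ = 88.91°  ·
  (3,7): δ = 28.87°  ✓
  (4,5): δ = 158.53°  ·
  (4,6): δ = 127.57°  ·
  (4,7): δ = 67.53°  ✓
  (5,6): δ = 149.04°  ·
  (5,7): δ = 89.00°  ·
  (6,7): δ = 119.96°  ·
antipodal pairs: 13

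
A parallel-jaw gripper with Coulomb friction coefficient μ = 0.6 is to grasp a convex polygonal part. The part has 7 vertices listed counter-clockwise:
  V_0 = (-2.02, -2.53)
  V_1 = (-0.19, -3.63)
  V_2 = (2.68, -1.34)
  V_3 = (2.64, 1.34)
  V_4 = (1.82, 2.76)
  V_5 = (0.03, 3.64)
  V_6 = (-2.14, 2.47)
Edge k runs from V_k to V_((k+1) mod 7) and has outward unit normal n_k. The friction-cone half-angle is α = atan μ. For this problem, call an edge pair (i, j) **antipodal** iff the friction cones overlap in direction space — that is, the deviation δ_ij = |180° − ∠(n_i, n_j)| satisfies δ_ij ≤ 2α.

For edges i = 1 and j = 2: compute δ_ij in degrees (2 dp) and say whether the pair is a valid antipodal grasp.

α = atan 0.6 = 30.96°;  2α = 61.93°
edge 1: e_1 = (+2.87, +2.29);  n_1 = (+0.6237, -0.7817)
edge 2: e_2 = (-0.04, +2.68);  n_2 = (+0.9999, +0.0149)
∠(n_1, n_2) = 52.27°
δ = |180° − 52.27°| = 127.73°
127.73° > 2α = 61.93°  →  invalid

δ = 127.73°, invalid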